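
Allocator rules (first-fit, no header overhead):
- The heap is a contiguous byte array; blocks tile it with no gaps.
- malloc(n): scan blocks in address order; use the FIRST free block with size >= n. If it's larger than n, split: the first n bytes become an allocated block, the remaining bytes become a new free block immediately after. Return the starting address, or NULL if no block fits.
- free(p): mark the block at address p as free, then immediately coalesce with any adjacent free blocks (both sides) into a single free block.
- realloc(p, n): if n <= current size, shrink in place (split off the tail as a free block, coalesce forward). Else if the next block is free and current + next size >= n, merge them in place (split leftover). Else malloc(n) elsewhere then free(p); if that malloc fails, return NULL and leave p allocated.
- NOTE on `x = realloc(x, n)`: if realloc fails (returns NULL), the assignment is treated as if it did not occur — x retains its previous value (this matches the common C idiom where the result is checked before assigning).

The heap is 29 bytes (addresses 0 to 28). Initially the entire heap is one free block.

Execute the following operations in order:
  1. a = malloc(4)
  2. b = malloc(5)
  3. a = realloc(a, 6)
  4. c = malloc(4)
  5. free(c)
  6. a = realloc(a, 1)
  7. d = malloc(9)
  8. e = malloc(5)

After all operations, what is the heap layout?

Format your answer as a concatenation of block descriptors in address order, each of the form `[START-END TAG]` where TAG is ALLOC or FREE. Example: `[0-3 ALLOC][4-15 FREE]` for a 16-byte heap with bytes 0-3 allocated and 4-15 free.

Answer: [0-3 FREE][4-8 ALLOC][9-9 ALLOC][10-18 ALLOC][19-23 ALLOC][24-28 FREE]

Derivation:
Op 1: a = malloc(4) -> a = 0; heap: [0-3 ALLOC][4-28 FREE]
Op 2: b = malloc(5) -> b = 4; heap: [0-3 ALLOC][4-8 ALLOC][9-28 FREE]
Op 3: a = realloc(a, 6) -> a = 9; heap: [0-3 FREE][4-8 ALLOC][9-14 ALLOC][15-28 FREE]
Op 4: c = malloc(4) -> c = 0; heap: [0-3 ALLOC][4-8 ALLOC][9-14 ALLOC][15-28 FREE]
Op 5: free(c) -> (freed c); heap: [0-3 FREE][4-8 ALLOC][9-14 ALLOC][15-28 FREE]
Op 6: a = realloc(a, 1) -> a = 9; heap: [0-3 FREE][4-8 ALLOC][9-9 ALLOC][10-28 FREE]
Op 7: d = malloc(9) -> d = 10; heap: [0-3 FREE][4-8 ALLOC][9-9 ALLOC][10-18 ALLOC][19-28 FREE]
Op 8: e = malloc(5) -> e = 19; heap: [0-3 FREE][4-8 ALLOC][9-9 ALLOC][10-18 ALLOC][19-23 ALLOC][24-28 FREE]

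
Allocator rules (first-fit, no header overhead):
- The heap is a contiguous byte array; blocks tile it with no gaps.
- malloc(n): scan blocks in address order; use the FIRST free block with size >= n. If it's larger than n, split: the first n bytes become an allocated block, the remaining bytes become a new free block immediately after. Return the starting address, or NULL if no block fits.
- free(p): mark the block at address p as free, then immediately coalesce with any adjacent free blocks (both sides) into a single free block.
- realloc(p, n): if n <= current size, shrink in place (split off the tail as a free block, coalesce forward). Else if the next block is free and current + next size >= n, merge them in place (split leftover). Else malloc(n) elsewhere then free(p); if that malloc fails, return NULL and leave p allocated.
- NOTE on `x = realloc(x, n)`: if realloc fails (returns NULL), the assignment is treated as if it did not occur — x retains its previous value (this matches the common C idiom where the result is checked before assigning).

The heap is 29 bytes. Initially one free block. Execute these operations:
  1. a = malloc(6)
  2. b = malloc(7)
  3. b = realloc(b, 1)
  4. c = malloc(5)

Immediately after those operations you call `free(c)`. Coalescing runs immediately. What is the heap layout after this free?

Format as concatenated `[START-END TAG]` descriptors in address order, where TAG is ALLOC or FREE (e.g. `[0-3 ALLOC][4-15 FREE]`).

Op 1: a = malloc(6) -> a = 0; heap: [0-5 ALLOC][6-28 FREE]
Op 2: b = malloc(7) -> b = 6; heap: [0-5 ALLOC][6-12 ALLOC][13-28 FREE]
Op 3: b = realloc(b, 1) -> b = 6; heap: [0-5 ALLOC][6-6 ALLOC][7-28 FREE]
Op 4: c = malloc(5) -> c = 7; heap: [0-5 ALLOC][6-6 ALLOC][7-11 ALLOC][12-28 FREE]
free(c): c = 7 -> block [7-11 ALLOC]; mark free, coalesce with adjacent free neighbors -> [0-5 ALLOC][6-6 ALLOC][7-28 FREE]

Answer: [0-5 ALLOC][6-6 ALLOC][7-28 FREE]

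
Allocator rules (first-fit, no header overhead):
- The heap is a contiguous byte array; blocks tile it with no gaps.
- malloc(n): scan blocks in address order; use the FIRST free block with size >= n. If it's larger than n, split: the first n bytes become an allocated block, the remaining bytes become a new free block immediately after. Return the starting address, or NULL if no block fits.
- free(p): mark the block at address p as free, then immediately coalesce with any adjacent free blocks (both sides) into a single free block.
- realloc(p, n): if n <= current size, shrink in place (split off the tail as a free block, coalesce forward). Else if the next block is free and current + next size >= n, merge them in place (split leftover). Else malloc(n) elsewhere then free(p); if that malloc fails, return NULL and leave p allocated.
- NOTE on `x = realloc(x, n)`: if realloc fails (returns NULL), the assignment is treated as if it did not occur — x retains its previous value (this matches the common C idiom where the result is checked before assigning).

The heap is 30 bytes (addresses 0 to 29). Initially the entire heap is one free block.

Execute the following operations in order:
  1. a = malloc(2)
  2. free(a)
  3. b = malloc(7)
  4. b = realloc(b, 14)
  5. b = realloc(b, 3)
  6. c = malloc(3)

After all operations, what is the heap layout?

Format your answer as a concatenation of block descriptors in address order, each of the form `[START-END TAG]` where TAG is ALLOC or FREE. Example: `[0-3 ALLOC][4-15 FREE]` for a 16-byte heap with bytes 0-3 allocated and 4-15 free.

Answer: [0-2 ALLOC][3-5 ALLOC][6-29 FREE]

Derivation:
Op 1: a = malloc(2) -> a = 0; heap: [0-1 ALLOC][2-29 FREE]
Op 2: free(a) -> (freed a); heap: [0-29 FREE]
Op 3: b = malloc(7) -> b = 0; heap: [0-6 ALLOC][7-29 FREE]
Op 4: b = realloc(b, 14) -> b = 0; heap: [0-13 ALLOC][14-29 FREE]
Op 5: b = realloc(b, 3) -> b = 0; heap: [0-2 ALLOC][3-29 FREE]
Op 6: c = malloc(3) -> c = 3; heap: [0-2 ALLOC][3-5 ALLOC][6-29 FREE]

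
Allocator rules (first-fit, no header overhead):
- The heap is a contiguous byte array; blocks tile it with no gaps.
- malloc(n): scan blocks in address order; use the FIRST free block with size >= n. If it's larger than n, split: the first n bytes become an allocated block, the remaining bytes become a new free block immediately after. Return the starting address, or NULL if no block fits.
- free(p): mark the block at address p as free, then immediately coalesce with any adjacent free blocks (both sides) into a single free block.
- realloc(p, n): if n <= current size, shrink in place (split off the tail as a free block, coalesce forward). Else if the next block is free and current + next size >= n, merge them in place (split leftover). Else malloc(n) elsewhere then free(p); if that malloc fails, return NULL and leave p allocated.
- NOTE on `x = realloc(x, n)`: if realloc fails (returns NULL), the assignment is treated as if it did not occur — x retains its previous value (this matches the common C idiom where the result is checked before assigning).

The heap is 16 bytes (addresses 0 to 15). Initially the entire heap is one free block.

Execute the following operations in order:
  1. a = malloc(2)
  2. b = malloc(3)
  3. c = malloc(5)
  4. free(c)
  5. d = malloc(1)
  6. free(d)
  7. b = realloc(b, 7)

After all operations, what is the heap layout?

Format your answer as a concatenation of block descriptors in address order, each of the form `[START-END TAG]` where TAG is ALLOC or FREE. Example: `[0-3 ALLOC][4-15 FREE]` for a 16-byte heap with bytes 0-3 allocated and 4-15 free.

Op 1: a = malloc(2) -> a = 0; heap: [0-1 ALLOC][2-15 FREE]
Op 2: b = malloc(3) -> b = 2; heap: [0-1 ALLOC][2-4 ALLOC][5-15 FREE]
Op 3: c = malloc(5) -> c = 5; heap: [0-1 ALLOC][2-4 ALLOC][5-9 ALLOC][10-15 FREE]
Op 4: free(c) -> (freed c); heap: [0-1 ALLOC][2-4 ALLOC][5-15 FREE]
Op 5: d = malloc(1) -> d = 5; heap: [0-1 ALLOC][2-4 ALLOC][5-5 ALLOC][6-15 FREE]
Op 6: free(d) -> (freed d); heap: [0-1 ALLOC][2-4 ALLOC][5-15 FREE]
Op 7: b = realloc(b, 7) -> b = 2; heap: [0-1 ALLOC][2-8 ALLOC][9-15 FREE]

Answer: [0-1 ALLOC][2-8 ALLOC][9-15 FREE]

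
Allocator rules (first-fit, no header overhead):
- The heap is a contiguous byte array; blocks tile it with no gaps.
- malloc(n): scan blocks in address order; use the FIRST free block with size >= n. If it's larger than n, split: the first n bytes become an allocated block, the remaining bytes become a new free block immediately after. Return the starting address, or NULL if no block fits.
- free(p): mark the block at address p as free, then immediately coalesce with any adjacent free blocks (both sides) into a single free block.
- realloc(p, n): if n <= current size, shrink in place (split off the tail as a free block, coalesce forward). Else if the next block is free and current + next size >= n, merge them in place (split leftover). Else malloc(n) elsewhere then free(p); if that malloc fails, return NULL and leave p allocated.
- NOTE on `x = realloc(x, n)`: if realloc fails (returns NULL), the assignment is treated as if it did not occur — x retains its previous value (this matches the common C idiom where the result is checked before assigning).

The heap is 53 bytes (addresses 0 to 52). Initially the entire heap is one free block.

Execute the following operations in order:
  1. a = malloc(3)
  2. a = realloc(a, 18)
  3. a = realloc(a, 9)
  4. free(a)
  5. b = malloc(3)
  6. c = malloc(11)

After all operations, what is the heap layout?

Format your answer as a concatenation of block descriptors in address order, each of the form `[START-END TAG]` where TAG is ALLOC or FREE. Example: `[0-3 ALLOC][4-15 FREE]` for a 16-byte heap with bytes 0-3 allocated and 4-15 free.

Answer: [0-2 ALLOC][3-13 ALLOC][14-52 FREE]

Derivation:
Op 1: a = malloc(3) -> a = 0; heap: [0-2 ALLOC][3-52 FREE]
Op 2: a = realloc(a, 18) -> a = 0; heap: [0-17 ALLOC][18-52 FREE]
Op 3: a = realloc(a, 9) -> a = 0; heap: [0-8 ALLOC][9-52 FREE]
Op 4: free(a) -> (freed a); heap: [0-52 FREE]
Op 5: b = malloc(3) -> b = 0; heap: [0-2 ALLOC][3-52 FREE]
Op 6: c = malloc(11) -> c = 3; heap: [0-2 ALLOC][3-13 ALLOC][14-52 FREE]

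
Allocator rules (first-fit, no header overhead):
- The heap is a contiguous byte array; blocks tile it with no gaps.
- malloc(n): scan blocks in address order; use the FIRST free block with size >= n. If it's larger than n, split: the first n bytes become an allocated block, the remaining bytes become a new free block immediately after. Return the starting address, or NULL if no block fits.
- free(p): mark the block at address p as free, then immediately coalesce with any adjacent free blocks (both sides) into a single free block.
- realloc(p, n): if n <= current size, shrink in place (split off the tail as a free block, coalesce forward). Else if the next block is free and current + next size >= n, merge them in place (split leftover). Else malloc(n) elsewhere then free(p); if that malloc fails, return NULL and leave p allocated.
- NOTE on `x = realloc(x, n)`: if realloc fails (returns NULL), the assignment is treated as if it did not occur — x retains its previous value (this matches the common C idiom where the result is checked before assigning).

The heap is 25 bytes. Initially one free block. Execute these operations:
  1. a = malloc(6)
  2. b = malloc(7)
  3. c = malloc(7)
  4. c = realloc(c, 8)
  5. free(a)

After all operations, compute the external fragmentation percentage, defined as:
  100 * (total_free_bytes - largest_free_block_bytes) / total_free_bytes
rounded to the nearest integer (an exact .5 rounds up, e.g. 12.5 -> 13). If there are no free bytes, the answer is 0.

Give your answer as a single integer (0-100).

Op 1: a = malloc(6) -> a = 0; heap: [0-5 ALLOC][6-24 FREE]
Op 2: b = malloc(7) -> b = 6; heap: [0-5 ALLOC][6-12 ALLOC][13-24 FREE]
Op 3: c = malloc(7) -> c = 13; heap: [0-5 ALLOC][6-12 ALLOC][13-19 ALLOC][20-24 FREE]
Op 4: c = realloc(c, 8) -> c = 13; heap: [0-5 ALLOC][6-12 ALLOC][13-20 ALLOC][21-24 FREE]
Op 5: free(a) -> (freed a); heap: [0-5 FREE][6-12 ALLOC][13-20 ALLOC][21-24 FREE]
Free blocks: [6 4] total_free=10 largest=6 -> 100*(10-6)/10 = 400/10 = 40

Answer: 40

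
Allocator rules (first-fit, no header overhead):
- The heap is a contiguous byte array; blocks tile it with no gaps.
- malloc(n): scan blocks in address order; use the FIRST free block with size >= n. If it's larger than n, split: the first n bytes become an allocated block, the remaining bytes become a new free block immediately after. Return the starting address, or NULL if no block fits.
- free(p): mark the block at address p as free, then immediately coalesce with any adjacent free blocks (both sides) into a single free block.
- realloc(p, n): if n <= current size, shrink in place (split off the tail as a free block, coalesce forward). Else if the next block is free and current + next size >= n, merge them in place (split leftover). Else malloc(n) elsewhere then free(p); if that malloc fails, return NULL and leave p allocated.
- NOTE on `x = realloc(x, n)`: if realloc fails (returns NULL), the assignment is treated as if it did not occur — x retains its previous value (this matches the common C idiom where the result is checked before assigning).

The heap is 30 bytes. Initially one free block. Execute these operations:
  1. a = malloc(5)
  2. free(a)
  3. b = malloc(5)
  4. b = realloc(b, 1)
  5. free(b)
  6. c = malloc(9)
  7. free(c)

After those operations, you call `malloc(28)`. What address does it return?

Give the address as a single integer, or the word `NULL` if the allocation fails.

Op 1: a = malloc(5) -> a = 0; heap: [0-4 ALLOC][5-29 FREE]
Op 2: free(a) -> (freed a); heap: [0-29 FREE]
Op 3: b = malloc(5) -> b = 0; heap: [0-4 ALLOC][5-29 FREE]
Op 4: b = realloc(b, 1) -> b = 0; heap: [0-0 ALLOC][1-29 FREE]
Op 5: free(b) -> (freed b); heap: [0-29 FREE]
Op 6: c = malloc(9) -> c = 0; heap: [0-8 ALLOC][9-29 FREE]
Op 7: free(c) -> (freed c); heap: [0-29 FREE]
malloc(28): first-fit scan over [0-29 FREE] -> 0

Answer: 0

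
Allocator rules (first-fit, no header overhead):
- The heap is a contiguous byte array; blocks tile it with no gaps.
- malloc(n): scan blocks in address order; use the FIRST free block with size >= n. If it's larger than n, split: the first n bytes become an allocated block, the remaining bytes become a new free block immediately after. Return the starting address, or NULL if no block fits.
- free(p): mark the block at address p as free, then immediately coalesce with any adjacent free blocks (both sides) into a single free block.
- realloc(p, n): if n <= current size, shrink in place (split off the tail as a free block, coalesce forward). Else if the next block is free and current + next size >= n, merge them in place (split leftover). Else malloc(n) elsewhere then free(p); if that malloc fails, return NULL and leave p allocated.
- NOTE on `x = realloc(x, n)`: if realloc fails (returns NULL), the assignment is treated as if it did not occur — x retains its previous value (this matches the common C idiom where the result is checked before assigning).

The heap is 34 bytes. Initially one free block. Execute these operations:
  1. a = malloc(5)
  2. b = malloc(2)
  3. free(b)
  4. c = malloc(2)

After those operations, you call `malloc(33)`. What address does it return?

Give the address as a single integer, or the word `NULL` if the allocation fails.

Answer: NULL

Derivation:
Op 1: a = malloc(5) -> a = 0; heap: [0-4 ALLOC][5-33 FREE]
Op 2: b = malloc(2) -> b = 5; heap: [0-4 ALLOC][5-6 ALLOC][7-33 FREE]
Op 3: free(b) -> (freed b); heap: [0-4 ALLOC][5-33 FREE]
Op 4: c = malloc(2) -> c = 5; heap: [0-4 ALLOC][5-6 ALLOC][7-33 FREE]
malloc(33): first-fit scan over [0-4 ALLOC][5-6 ALLOC][7-33 FREE] -> NULL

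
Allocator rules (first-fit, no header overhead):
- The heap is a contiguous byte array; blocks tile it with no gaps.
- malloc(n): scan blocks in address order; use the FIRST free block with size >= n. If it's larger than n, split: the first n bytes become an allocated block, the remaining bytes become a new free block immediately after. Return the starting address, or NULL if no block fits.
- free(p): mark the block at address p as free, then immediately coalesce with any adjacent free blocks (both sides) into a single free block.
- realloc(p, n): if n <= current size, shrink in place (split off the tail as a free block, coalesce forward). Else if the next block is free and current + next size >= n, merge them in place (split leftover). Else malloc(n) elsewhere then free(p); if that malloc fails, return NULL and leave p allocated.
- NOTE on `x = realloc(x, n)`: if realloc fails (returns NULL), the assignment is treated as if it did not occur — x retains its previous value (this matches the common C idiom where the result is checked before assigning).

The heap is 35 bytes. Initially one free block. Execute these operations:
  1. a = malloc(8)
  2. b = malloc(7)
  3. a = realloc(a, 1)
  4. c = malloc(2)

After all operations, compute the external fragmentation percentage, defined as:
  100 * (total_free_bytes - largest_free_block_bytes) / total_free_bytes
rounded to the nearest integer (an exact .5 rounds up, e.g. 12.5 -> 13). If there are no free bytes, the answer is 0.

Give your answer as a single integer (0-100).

Op 1: a = malloc(8) -> a = 0; heap: [0-7 ALLOC][8-34 FREE]
Op 2: b = malloc(7) -> b = 8; heap: [0-7 ALLOC][8-14 ALLOC][15-34 FREE]
Op 3: a = realloc(a, 1) -> a = 0; heap: [0-0 ALLOC][1-7 FREE][8-14 ALLOC][15-34 FREE]
Op 4: c = malloc(2) -> c = 1; heap: [0-0 ALLOC][1-2 ALLOC][3-7 FREE][8-14 ALLOC][15-34 FREE]
Free blocks: [5 20] total_free=25 largest=20 -> 100*(25-20)/25 = 500/25 = 20

Answer: 20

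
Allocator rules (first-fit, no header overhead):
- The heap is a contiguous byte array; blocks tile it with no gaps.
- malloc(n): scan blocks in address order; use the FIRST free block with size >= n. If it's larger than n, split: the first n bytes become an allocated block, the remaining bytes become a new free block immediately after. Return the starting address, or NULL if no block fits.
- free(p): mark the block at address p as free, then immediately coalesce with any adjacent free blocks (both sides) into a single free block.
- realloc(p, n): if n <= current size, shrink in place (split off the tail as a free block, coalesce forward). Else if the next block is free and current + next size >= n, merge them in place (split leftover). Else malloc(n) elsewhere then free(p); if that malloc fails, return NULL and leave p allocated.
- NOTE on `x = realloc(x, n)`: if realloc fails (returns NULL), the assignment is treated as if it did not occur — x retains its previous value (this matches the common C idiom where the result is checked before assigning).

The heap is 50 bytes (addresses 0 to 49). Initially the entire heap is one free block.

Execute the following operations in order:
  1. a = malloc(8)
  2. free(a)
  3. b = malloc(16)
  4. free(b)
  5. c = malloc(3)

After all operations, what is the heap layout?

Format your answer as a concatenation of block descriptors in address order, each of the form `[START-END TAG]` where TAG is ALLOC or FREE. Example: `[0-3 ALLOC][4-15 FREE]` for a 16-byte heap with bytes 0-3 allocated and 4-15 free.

Op 1: a = malloc(8) -> a = 0; heap: [0-7 ALLOC][8-49 FREE]
Op 2: free(a) -> (freed a); heap: [0-49 FREE]
Op 3: b = malloc(16) -> b = 0; heap: [0-15 ALLOC][16-49 FREE]
Op 4: free(b) -> (freed b); heap: [0-49 FREE]
Op 5: c = malloc(3) -> c = 0; heap: [0-2 ALLOC][3-49 FREE]

Answer: [0-2 ALLOC][3-49 FREE]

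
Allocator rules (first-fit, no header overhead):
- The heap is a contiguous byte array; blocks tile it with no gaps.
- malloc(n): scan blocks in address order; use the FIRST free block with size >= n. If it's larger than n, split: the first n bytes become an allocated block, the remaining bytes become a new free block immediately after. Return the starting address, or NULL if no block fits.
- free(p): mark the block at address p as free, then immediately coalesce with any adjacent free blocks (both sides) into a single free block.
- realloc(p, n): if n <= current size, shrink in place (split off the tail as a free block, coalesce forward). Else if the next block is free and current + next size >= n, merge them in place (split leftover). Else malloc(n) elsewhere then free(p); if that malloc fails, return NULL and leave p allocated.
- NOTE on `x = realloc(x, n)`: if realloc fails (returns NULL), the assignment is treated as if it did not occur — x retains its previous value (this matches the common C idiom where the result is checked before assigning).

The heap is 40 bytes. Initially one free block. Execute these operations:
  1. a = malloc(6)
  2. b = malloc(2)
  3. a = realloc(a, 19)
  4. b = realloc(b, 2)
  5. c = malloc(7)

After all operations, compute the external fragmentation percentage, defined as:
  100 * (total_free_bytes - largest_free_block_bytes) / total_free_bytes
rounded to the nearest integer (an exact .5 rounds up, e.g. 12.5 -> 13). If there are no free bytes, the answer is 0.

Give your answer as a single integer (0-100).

Answer: 50

Derivation:
Op 1: a = malloc(6) -> a = 0; heap: [0-5 ALLOC][6-39 FREE]
Op 2: b = malloc(2) -> b = 6; heap: [0-5 ALLOC][6-7 ALLOC][8-39 FREE]
Op 3: a = realloc(a, 19) -> a = 8; heap: [0-5 FREE][6-7 ALLOC][8-26 ALLOC][27-39 FREE]
Op 4: b = realloc(b, 2) -> b = 6; heap: [0-5 FREE][6-7 ALLOC][8-26 ALLOC][27-39 FREE]
Op 5: c = malloc(7) -> c = 27; heap: [0-5 FREE][6-7 ALLOC][8-26 ALLOC][27-33 ALLOC][34-39 FREE]
Free blocks: [6 6] total_free=12 largest=6 -> 100*(12-6)/12 = 600/12 = 50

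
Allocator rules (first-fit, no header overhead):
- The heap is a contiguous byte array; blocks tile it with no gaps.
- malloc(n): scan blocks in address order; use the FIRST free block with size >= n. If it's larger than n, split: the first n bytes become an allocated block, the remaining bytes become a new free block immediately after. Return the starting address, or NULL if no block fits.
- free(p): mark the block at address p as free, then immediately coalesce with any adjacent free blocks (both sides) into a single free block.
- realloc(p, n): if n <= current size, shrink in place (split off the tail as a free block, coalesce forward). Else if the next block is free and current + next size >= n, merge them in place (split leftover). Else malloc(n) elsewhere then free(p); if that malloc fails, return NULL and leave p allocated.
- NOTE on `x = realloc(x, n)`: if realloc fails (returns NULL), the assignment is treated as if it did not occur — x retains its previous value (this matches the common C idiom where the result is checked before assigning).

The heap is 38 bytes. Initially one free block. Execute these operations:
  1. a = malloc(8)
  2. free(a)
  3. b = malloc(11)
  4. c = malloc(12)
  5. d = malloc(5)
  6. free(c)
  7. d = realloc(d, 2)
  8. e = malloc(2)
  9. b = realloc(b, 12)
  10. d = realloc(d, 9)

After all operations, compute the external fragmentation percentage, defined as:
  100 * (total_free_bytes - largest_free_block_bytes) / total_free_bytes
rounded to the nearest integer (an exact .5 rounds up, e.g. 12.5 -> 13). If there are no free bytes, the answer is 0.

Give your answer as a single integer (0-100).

Answer: 20

Derivation:
Op 1: a = malloc(8) -> a = 0; heap: [0-7 ALLOC][8-37 FREE]
Op 2: free(a) -> (freed a); heap: [0-37 FREE]
Op 3: b = malloc(11) -> b = 0; heap: [0-10 ALLOC][11-37 FREE]
Op 4: c = malloc(12) -> c = 11; heap: [0-10 ALLOC][11-22 ALLOC][23-37 FREE]
Op 5: d = malloc(5) -> d = 23; heap: [0-10 ALLOC][11-22 ALLOC][23-27 ALLOC][28-37 FREE]
Op 6: free(c) -> (freed c); heap: [0-10 ALLOC][11-22 FREE][23-27 ALLOC][28-37 FREE]
Op 7: d = realloc(d, 2) -> d = 23; heap: [0-10 ALLOC][11-22 FREE][23-24 ALLOC][25-37 FREE]
Op 8: e = malloc(2) -> e = 11; heap: [0-10 ALLOC][11-12 ALLOC][13-22 FREE][23-24 ALLOC][25-37 FREE]
Op 9: b = realloc(b, 12) -> b = 25; heap: [0-10 FREE][11-12 ALLOC][13-22 FREE][23-24 ALLOC][25-36 ALLOC][37-37 FREE]
Op 10: d = realloc(d, 9) -> d = 0; heap: [0-8 ALLOC][9-10 FREE][11-12 ALLOC][13-24 FREE][25-36 ALLOC][37-37 FREE]
Free blocks: [2 12 1] total_free=15 largest=12 -> 100*(15-12)/15 = 300/15 = 20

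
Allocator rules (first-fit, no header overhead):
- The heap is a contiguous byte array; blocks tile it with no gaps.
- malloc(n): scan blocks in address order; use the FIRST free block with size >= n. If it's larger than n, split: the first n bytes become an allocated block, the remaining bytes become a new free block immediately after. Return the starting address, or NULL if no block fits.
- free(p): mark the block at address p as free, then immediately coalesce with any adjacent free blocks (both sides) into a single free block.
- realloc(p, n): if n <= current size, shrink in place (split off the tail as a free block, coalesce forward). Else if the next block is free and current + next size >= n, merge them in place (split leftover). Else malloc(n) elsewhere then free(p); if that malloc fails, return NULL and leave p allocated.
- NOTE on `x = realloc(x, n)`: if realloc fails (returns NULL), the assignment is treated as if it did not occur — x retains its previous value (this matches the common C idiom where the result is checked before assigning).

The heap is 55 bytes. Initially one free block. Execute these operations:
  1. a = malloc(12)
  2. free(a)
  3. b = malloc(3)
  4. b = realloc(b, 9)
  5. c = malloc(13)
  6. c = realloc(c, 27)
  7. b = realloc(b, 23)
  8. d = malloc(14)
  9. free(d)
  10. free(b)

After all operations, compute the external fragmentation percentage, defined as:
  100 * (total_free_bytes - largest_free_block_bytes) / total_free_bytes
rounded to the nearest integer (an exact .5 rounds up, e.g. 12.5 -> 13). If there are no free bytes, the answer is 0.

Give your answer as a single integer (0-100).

Op 1: a = malloc(12) -> a = 0; heap: [0-11 ALLOC][12-54 FREE]
Op 2: free(a) -> (freed a); heap: [0-54 FREE]
Op 3: b = malloc(3) -> b = 0; heap: [0-2 ALLOC][3-54 FREE]
Op 4: b = realloc(b, 9) -> b = 0; heap: [0-8 ALLOC][9-54 FREE]
Op 5: c = malloc(13) -> c = 9; heap: [0-8 ALLOC][9-21 ALLOC][22-54 FREE]
Op 6: c = realloc(c, 27) -> c = 9; heap: [0-8 ALLOC][9-35 ALLOC][36-54 FREE]
Op 7: b = realloc(b, 23) -> NULL (b unchanged); heap: [0-8 ALLOC][9-35 ALLOC][36-54 FREE]
Op 8: d = malloc(14) -> d = 36; heap: [0-8 ALLOC][9-35 ALLOC][36-49 ALLOC][50-54 FREE]
Op 9: free(d) -> (freed d); heap: [0-8 ALLOC][9-35 ALLOC][36-54 FREE]
Op 10: free(b) -> (freed b); heap: [0-8 FREE][9-35 ALLOC][36-54 FREE]
Free blocks: [9 19] total_free=28 largest=19 -> 100*(28-19)/28 = 900/28 ≈ 32.143 -> rounds to 32

Answer: 32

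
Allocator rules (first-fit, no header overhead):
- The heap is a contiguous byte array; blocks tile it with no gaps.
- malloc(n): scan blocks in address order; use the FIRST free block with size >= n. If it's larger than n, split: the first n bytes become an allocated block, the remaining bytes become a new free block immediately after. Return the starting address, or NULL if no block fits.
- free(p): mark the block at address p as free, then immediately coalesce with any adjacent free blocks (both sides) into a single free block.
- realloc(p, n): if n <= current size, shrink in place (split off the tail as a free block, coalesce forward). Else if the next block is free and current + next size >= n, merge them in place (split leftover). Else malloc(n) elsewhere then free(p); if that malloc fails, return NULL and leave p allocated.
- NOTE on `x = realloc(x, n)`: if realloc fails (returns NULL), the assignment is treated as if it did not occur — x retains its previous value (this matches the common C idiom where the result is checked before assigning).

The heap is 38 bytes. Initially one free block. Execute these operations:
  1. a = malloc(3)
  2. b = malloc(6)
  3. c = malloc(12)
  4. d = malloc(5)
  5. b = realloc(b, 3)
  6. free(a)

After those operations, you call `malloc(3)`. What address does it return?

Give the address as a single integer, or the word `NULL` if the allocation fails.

Answer: 0

Derivation:
Op 1: a = malloc(3) -> a = 0; heap: [0-2 ALLOC][3-37 FREE]
Op 2: b = malloc(6) -> b = 3; heap: [0-2 ALLOC][3-8 ALLOC][9-37 FREE]
Op 3: c = malloc(12) -> c = 9; heap: [0-2 ALLOC][3-8 ALLOC][9-20 ALLOC][21-37 FREE]
Op 4: d = malloc(5) -> d = 21; heap: [0-2 ALLOC][3-8 ALLOC][9-20 ALLOC][21-25 ALLOC][26-37 FREE]
Op 5: b = realloc(b, 3) -> b = 3; heap: [0-2 ALLOC][3-5 ALLOC][6-8 FREE][9-20 ALLOC][21-25 ALLOC][26-37 FREE]
Op 6: free(a) -> (freed a); heap: [0-2 FREE][3-5 ALLOC][6-8 FREE][9-20 ALLOC][21-25 ALLOC][26-37 FREE]
malloc(3): first-fit scan over [0-2 FREE][3-5 ALLOC][6-8 FREE][9-20 ALLOC][21-25 ALLOC][26-37 FREE] -> 0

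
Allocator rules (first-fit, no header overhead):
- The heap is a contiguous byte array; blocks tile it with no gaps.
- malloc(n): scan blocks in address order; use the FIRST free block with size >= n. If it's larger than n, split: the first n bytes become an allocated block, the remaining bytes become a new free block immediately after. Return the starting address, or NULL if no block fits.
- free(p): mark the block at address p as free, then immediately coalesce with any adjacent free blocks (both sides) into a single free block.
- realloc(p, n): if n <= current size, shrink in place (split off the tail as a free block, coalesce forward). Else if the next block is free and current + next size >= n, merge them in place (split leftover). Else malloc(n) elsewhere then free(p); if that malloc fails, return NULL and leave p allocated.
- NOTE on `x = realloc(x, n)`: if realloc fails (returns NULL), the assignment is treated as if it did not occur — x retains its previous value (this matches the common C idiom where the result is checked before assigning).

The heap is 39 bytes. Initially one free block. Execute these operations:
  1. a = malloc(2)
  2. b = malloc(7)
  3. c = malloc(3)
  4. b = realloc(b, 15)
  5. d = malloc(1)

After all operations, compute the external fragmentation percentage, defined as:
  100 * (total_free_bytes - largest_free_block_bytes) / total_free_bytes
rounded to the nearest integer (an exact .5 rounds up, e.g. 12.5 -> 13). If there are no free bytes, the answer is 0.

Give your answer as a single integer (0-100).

Op 1: a = malloc(2) -> a = 0; heap: [0-1 ALLOC][2-38 FREE]
Op 2: b = malloc(7) -> b = 2; heap: [0-1 ALLOC][2-8 ALLOC][9-38 FREE]
Op 3: c = malloc(3) -> c = 9; heap: [0-1 ALLOC][2-8 ALLOC][9-11 ALLOC][12-38 FREE]
Op 4: b = realloc(b, 15) -> b = 12; heap: [0-1 ALLOC][2-8 FREE][9-11 ALLOC][12-26 ALLOC][27-38 FREE]
Op 5: d = malloc(1) -> d = 2; heap: [0-1 ALLOC][2-2 ALLOC][3-8 FREE][9-11 ALLOC][12-26 ALLOC][27-38 FREE]
Free blocks: [6 12] total_free=18 largest=12 -> 100*(18-12)/18 = 600/18 ≈ 33.333 -> rounds to 33

Answer: 33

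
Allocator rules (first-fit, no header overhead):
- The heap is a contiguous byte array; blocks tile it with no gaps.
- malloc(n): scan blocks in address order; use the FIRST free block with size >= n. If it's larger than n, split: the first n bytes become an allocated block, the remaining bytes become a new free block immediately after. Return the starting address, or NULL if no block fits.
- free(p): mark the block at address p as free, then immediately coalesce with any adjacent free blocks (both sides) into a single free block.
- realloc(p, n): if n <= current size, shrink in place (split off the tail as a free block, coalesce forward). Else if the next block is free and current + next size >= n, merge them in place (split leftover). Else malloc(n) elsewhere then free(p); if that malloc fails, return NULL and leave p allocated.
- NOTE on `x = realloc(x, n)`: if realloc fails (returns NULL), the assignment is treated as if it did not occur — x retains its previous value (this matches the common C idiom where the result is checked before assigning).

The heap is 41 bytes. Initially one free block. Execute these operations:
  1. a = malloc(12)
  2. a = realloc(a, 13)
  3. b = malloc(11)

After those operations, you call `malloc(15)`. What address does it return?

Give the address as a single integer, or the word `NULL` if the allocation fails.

Answer: 24

Derivation:
Op 1: a = malloc(12) -> a = 0; heap: [0-11 ALLOC][12-40 FREE]
Op 2: a = realloc(a, 13) -> a = 0; heap: [0-12 ALLOC][13-40 FREE]
Op 3: b = malloc(11) -> b = 13; heap: [0-12 ALLOC][13-23 ALLOC][24-40 FREE]
malloc(15): first-fit scan over [0-12 ALLOC][13-23 ALLOC][24-40 FREE] -> 24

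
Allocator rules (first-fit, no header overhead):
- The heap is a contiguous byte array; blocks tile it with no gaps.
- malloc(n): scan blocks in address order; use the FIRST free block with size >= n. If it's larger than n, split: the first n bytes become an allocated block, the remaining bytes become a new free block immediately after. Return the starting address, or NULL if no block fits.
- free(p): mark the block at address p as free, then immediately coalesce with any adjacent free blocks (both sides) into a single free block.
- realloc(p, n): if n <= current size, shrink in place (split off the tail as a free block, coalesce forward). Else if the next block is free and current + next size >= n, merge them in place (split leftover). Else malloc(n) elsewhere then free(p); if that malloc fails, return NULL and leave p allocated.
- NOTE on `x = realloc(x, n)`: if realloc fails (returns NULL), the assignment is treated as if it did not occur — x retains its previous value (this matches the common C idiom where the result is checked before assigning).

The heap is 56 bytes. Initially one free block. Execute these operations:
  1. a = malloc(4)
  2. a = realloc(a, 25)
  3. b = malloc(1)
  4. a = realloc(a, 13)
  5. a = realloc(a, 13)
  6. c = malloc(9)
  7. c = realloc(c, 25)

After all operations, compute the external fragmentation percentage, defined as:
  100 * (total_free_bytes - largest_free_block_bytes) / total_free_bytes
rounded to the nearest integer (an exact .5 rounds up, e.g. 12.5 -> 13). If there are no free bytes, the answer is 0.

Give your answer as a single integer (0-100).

Answer: 29

Derivation:
Op 1: a = malloc(4) -> a = 0; heap: [0-3 ALLOC][4-55 FREE]
Op 2: a = realloc(a, 25) -> a = 0; heap: [0-24 ALLOC][25-55 FREE]
Op 3: b = malloc(1) -> b = 25; heap: [0-24 ALLOC][25-25 ALLOC][26-55 FREE]
Op 4: a = realloc(a, 13) -> a = 0; heap: [0-12 ALLOC][13-24 FREE][25-25 ALLOC][26-55 FREE]
Op 5: a = realloc(a, 13) -> a = 0; heap: [0-12 ALLOC][13-24 FREE][25-25 ALLOC][26-55 FREE]
Op 6: c = malloc(9) -> c = 13; heap: [0-12 ALLOC][13-21 ALLOC][22-24 FREE][25-25 ALLOC][26-55 FREE]
Op 7: c = realloc(c, 25) -> c = 26; heap: [0-12 ALLOC][13-24 FREE][25-25 ALLOC][26-50 ALLOC][51-55 FREE]
Free blocks: [12 5] total_free=17 largest=12 -> 100*(17-12)/17 = 500/17 ≈ 29.412 -> rounds to 29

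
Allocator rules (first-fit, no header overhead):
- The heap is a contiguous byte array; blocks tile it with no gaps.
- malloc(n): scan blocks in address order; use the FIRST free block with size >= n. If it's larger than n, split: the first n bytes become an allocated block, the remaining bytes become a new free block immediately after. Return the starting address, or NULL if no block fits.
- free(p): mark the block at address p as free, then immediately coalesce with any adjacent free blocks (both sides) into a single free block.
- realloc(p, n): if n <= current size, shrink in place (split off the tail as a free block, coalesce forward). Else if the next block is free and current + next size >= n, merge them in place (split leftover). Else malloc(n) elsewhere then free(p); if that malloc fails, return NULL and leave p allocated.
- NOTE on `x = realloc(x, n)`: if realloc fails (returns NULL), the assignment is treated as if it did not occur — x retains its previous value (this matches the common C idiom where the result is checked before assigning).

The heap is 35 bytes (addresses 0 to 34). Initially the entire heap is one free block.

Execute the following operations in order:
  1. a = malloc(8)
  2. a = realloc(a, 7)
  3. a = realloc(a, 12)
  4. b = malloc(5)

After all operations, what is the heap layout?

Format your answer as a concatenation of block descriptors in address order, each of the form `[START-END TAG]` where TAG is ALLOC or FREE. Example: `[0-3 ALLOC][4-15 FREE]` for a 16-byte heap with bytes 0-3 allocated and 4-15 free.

Answer: [0-11 ALLOC][12-16 ALLOC][17-34 FREE]

Derivation:
Op 1: a = malloc(8) -> a = 0; heap: [0-7 ALLOC][8-34 FREE]
Op 2: a = realloc(a, 7) -> a = 0; heap: [0-6 ALLOC][7-34 FREE]
Op 3: a = realloc(a, 12) -> a = 0; heap: [0-11 ALLOC][12-34 FREE]
Op 4: b = malloc(5) -> b = 12; heap: [0-11 ALLOC][12-16 ALLOC][17-34 FREE]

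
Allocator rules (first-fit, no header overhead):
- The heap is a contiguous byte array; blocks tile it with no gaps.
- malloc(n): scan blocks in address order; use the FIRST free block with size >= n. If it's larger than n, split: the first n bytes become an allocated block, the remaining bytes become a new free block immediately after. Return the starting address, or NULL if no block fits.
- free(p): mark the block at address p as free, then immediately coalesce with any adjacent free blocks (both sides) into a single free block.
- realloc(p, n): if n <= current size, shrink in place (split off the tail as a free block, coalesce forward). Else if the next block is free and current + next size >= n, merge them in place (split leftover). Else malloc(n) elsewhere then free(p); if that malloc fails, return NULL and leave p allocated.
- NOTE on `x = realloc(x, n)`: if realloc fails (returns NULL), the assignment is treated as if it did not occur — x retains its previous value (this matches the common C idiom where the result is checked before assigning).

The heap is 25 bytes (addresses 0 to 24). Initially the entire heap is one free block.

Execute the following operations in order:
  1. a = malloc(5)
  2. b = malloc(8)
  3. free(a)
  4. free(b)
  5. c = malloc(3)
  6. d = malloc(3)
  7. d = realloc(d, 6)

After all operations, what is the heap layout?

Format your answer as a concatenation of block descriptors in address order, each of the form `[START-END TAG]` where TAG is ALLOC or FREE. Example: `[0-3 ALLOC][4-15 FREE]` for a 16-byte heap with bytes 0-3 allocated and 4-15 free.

Op 1: a = malloc(5) -> a = 0; heap: [0-4 ALLOC][5-24 FREE]
Op 2: b = malloc(8) -> b = 5; heap: [0-4 ALLOC][5-12 ALLOC][13-24 FREE]
Op 3: free(a) -> (freed a); heap: [0-4 FREE][5-12 ALLOC][13-24 FREE]
Op 4: free(b) -> (freed b); heap: [0-24 FREE]
Op 5: c = malloc(3) -> c = 0; heap: [0-2 ALLOC][3-24 FREE]
Op 6: d = malloc(3) -> d = 3; heap: [0-2 ALLOC][3-5 ALLOC][6-24 FREE]
Op 7: d = realloc(d, 6) -> d = 3; heap: [0-2 ALLOC][3-8 ALLOC][9-24 FREE]

Answer: [0-2 ALLOC][3-8 ALLOC][9-24 FREE]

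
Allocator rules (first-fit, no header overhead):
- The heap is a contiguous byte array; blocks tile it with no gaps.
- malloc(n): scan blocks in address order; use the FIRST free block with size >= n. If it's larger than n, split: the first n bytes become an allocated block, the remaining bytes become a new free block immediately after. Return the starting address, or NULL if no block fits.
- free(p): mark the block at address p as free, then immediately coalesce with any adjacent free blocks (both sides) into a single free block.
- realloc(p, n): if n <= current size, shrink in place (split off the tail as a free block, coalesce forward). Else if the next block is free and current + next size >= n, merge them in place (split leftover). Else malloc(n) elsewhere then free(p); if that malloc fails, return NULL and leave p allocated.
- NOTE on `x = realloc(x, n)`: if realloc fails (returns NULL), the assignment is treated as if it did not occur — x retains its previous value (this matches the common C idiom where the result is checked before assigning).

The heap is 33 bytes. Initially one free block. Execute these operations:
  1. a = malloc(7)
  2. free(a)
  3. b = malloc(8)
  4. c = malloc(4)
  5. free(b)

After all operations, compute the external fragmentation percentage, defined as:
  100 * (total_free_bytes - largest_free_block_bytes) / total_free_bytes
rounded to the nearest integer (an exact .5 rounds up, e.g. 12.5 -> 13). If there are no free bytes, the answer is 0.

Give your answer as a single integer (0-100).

Op 1: a = malloc(7) -> a = 0; heap: [0-6 ALLOC][7-32 FREE]
Op 2: free(a) -> (freed a); heap: [0-32 FREE]
Op 3: b = malloc(8) -> b = 0; heap: [0-7 ALLOC][8-32 FREE]
Op 4: c = malloc(4) -> c = 8; heap: [0-7 ALLOC][8-11 ALLOC][12-32 FREE]
Op 5: free(b) -> (freed b); heap: [0-7 FREE][8-11 ALLOC][12-32 FREE]
Free blocks: [8 21] total_free=29 largest=21 -> 100*(29-21)/29 = 800/29 ≈ 27.586 -> rounds to 28

Answer: 28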